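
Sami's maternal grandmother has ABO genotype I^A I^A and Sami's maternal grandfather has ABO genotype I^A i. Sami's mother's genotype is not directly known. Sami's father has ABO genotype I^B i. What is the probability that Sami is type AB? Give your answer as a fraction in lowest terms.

Sami's mother's ABO genotype from I^A I^A × I^A i: 1/2 I^A I^A, 1/2 I^A i.
Crossing each possibility with the father I^B i and summing P(type AB): 1/2·1/2 + 1/2·1/4 = 3/8.

3/8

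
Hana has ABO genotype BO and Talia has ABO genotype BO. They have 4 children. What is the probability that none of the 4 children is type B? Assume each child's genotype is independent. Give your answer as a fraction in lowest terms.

1/256

ABO cross BO × BO → 1/4 O, 3/4 B.
So P(type B) = 3/4 per child.
P(not type B) = 1/4 for one child; (1/4)^4 = 1/256.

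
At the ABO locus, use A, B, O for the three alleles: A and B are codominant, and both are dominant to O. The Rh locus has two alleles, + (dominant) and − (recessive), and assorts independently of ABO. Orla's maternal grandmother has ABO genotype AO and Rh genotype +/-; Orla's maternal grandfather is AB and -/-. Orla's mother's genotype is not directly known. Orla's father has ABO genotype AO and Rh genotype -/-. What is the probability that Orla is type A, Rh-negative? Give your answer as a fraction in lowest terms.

15/32

Orla's mother's ABO genotype from AO × AB: 1/4 AA, 1/4 AB, 1/4 AO, 1/4 BO.
Crossing each possibility with the father AO and summing P(type A): 1/4·1 + 1/4·1/2 + 1/4·3/4 + 1/4·1/4 = 5/8.
Similarly for Rh via the mother's Rh distribution: P(Rh-) = 3/4.
Independent loci: 5/8 × 3/4 = 15/32.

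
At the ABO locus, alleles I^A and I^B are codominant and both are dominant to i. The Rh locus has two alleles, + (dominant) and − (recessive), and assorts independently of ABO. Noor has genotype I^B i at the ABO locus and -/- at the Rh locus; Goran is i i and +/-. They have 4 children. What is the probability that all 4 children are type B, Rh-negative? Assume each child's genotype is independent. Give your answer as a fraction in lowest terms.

1/256

ABO cross I^B i × i i → 1/2 O, 1/2 B.
Rh cross -/- × +/- → 1/2 Rh+, 1/2 Rh-; so P(type B, Rh-negative) = 1/2 × 1/2 = 1/4 per child.
All 4 independent: (1/4)^4 = 1/256.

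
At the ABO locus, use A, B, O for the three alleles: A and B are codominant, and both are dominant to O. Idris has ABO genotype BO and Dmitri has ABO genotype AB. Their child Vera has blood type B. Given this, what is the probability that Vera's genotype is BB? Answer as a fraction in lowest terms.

1/2

Cross BO × AB → 1/4 AB, 1/4 AO, 1/4 BB, 1/4 BO.
Type-B genotypes among offspring: BB (1/4), BO (1/4); total 1/2.
P(BB | type B) = (1/4) / (1/2) = 1/2.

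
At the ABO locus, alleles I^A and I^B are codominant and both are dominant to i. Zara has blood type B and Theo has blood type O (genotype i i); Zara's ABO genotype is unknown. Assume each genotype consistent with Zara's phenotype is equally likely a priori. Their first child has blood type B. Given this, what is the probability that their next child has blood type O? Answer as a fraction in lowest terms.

Possible genotypes: Zara ∈ {I^B I^B, I^B i}; Theo ∈ {i i}.
Weight each parental genotype pair by prior × P(type-B child):
  I^B I^B × i i: posterior weight 2/3; P(next child type O) = 0.
  I^B i × i i: posterior weight 1/3; P(next child type O) = 1/2.
Weighted sum = 1/6.

1/6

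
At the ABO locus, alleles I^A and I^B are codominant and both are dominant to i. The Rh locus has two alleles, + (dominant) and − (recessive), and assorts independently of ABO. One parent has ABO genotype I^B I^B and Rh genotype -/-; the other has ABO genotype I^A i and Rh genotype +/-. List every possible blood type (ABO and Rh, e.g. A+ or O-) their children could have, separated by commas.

B+, B-, AB+, AB-

Gametes from I^B I^B × I^A i give offspring ABO genotypes I^A I^B, I^B i, i.e. phenotypes B, AB.
Rh cross -/- × +/- → phenotypes Rh+, Rh-.
Combining independently: B+, B-, AB+, AB-.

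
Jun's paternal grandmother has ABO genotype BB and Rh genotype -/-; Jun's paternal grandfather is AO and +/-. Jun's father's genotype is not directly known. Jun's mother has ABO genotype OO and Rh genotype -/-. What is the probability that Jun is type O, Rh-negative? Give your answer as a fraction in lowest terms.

3/16

Jun's father's ABO genotype from BB × AO: 1/2 AB, 1/2 BO.
Crossing each possibility with the mother OO and summing P(type O): 1/2·0 + 1/2·1/2 = 1/4.
Similarly for Rh via the father's Rh distribution: P(Rh-) = 3/4.
Independent loci: 1/4 × 3/4 = 3/16.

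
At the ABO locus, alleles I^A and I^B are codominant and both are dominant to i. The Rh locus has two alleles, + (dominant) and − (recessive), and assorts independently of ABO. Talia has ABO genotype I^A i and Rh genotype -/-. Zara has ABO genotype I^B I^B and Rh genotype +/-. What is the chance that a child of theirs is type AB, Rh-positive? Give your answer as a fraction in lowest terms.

1/4

ABO cross I^A i × I^B I^B → offspring phenotypes: 1/2 B, 1/2 AB.
Rh cross -/- × +/- → 1/2 Rh+, 1/2 Rh-.
Independent loci: P(type AB, Rh-positive) = 1/2 × 1/2 = 1/4.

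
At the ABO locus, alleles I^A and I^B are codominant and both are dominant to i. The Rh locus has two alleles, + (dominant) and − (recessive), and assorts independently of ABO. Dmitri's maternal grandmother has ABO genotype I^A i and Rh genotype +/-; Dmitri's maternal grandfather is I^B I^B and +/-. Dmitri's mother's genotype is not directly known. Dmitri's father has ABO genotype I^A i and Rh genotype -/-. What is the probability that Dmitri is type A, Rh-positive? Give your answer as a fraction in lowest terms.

3/16

Dmitri's mother's ABO genotype from I^A i × I^B I^B: 1/2 I^A I^B, 1/2 I^B i.
Crossing each possibility with the father I^A i and summing P(type A): 1/2·1/2 + 1/2·1/4 = 3/8.
Similarly for Rh via the mother's Rh distribution: P(Rh+) = 1/2.
Independent loci: 3/8 × 1/2 = 3/16.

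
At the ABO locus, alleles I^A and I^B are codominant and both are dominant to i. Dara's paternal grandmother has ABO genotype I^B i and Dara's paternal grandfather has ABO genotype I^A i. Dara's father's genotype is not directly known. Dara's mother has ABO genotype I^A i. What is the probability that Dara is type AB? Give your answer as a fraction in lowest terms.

1/8

Dara's father's ABO genotype from I^B i × I^A i: 1/4 I^A I^B, 1/4 I^A i, 1/4 I^B i, 1/4 i i.
Crossing each possibility with the mother I^A i and summing P(type AB): 1/4·1/4 + 1/4·0 + 1/4·1/4 + 1/4·0 = 1/8.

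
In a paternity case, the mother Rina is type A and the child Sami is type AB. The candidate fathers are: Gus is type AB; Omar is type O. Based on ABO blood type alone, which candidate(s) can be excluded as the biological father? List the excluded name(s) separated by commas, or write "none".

Omar

A candidate is excluded only if no genotype consistent with his phenotype could produce a type AB child with a type A mother.
Omar (type O): no genotype consistent with that phenotype can produce a type-AB child with a type-A mother.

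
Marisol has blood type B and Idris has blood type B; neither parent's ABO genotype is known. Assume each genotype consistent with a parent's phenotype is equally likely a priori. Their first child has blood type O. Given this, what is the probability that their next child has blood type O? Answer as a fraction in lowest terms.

Possible genotypes: Marisol ∈ {BB, BO}; Idris ∈ {BB, BO}.
Weight each parental genotype pair by prior × P(type-O child):
  BO × BO: posterior weight 1; P(next child type O) = 1/4.
Weighted sum = 1/4.

1/4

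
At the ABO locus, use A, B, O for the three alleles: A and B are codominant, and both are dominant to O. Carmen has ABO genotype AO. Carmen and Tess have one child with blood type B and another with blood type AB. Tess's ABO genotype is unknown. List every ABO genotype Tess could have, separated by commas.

AB, BB, BO

For each candidate genotype of Tess, check whether crossing it with AO can produce every observed child phenotype.
  AA → possible child types {A} ✗
  AB → possible child types {A, B, AB} ✓
  AO → possible child types {O, A} ✗
  BB → possible child types {B, AB} ✓
  BO → possible child types {O, A, B, AB} ✓
  OO → possible child types {O, A} ✗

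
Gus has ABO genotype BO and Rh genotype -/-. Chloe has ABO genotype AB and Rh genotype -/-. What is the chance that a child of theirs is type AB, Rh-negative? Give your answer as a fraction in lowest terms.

1/4

ABO cross BO × AB → offspring phenotypes: 1/4 A, 1/2 B, 1/4 AB.
Rh cross -/- × -/- → 1 Rh-.
Independent loci: P(type AB, Rh-negative) = 1/4 × 1 = 1/4.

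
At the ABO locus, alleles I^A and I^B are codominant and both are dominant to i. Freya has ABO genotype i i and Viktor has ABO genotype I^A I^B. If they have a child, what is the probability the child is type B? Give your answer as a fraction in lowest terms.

ABO cross i i × I^A I^B → offspring phenotypes: 1/2 A, 1/2 B.
So P(type B) = 1/2.

1/2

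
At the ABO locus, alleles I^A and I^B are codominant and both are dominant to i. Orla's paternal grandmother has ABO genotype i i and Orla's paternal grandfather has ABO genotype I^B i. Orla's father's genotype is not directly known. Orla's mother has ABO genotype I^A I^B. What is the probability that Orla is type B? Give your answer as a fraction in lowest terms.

1/2

Orla's father's ABO genotype from i i × I^B i: 1/2 I^B i, 1/2 i i.
Crossing each possibility with the mother I^A I^B and summing P(type B): 1/2·1/2 + 1/2·1/2 = 1/2.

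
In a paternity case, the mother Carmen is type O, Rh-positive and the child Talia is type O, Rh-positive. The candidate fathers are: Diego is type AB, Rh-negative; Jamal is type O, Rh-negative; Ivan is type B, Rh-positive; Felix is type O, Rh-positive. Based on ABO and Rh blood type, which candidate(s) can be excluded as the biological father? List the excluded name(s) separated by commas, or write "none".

A candidate is excluded only if no genotype consistent with his phenotype could produce a type O, Rh-positive child with a type O, Rh-positive mother.
Diego (type AB, Rh-): no genotype consistent with that phenotype can produce a type-O Rh+ child with a type-O mother.

Diego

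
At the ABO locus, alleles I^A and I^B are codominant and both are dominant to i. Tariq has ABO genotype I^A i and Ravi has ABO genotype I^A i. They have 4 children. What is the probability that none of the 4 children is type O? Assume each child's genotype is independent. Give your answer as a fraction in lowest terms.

81/256

ABO cross I^A i × I^A i → 1/4 O, 3/4 A.
So P(type O) = 1/4 per child.
P(not type O) = 3/4 for one child; (3/4)^4 = 81/256.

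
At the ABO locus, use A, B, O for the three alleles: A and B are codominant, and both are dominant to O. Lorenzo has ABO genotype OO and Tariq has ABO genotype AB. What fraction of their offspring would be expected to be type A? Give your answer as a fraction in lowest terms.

ABO cross OO × AB → offspring phenotypes: 1/2 A, 1/2 B.
So P(type A) = 1/2.

1/2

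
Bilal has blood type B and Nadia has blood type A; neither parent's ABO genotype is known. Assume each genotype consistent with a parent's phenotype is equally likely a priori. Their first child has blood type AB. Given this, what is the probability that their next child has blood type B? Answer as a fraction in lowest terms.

5/36

Possible genotypes: Bilal ∈ {BB, BO}; Nadia ∈ {AA, AO}.
Weight each parental genotype pair by prior × P(type-AB child):
  BB × AA: posterior weight 4/9; P(next child type B) = 0.
  BB × AO: posterior weight 2/9; P(next child type B) = 1/2.
  BO × AA: posterior weight 2/9; P(next child type B) = 0.
  BO × AO: posterior weight 1/9; P(next child type B) = 1/4.
Weighted sum = 5/36.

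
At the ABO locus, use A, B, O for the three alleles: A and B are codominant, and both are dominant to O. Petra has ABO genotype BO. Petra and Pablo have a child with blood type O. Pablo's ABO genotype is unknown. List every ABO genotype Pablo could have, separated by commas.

For each candidate genotype of Pablo, check whether crossing it with BO can produce every observed child phenotype.
  AA → possible child types {A, AB} ✗
  AB → possible child types {A, B, AB} ✗
  AO → possible child types {O, A, B, AB} ✓
  BB → possible child types {B} ✗
  BO → possible child types {O, B} ✓
  OO → possible child types {O, B} ✓

AO, BO, OO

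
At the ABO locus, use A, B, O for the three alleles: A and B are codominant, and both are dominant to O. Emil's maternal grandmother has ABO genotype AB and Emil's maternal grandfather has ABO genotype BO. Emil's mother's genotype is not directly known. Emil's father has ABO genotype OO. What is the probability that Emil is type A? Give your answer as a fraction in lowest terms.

Emil's mother's ABO genotype from AB × BO: 1/4 AB, 1/4 AO, 1/4 BB, 1/4 BO.
Crossing each possibility with the father OO and summing P(type A): 1/4·1/2 + 1/4·1/2 + 1/4·0 + 1/4·0 = 1/4.

1/4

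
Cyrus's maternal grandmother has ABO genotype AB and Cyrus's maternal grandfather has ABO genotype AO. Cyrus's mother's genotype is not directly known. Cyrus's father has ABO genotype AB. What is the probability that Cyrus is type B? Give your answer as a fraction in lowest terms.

1/4

Cyrus's mother's ABO genotype from AB × AO: 1/4 AA, 1/4 AB, 1/4 AO, 1/4 BO.
Crossing each possibility with the father AB and summing P(type B): 1/4·0 + 1/4·1/4 + 1/4·1/4 + 1/4·1/2 = 1/4.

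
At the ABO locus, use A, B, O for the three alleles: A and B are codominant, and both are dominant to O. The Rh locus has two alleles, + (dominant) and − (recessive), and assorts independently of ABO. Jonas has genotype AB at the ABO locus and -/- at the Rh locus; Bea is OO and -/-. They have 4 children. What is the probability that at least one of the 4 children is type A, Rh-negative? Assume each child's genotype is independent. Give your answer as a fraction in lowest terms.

15/16

ABO cross AB × OO → 1/2 A, 1/2 B.
Rh cross -/- × -/- → 1 Rh-; so P(type A, Rh-negative) = 1/2 × 1 = 1/2 per child.
P(none) = (1/2)^4 = 1/16; P(at least one) = 1 − 1/16 = 15/16.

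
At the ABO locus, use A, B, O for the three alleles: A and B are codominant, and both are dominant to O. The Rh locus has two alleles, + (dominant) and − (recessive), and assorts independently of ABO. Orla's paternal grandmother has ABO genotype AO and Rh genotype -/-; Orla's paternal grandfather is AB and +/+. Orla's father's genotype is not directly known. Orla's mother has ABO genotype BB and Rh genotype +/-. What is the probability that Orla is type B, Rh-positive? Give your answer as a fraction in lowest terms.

3/8

Orla's father's ABO genotype from AO × AB: 1/4 AA, 1/4 AB, 1/4 AO, 1/4 BO.
Crossing each possibility with the mother BB and summing P(type B): 1/4·0 + 1/4·1/2 + 1/4·1/2 + 1/4·1 = 1/2.
Similarly for Rh via the father's Rh distribution: P(Rh+) = 3/4.
Independent loci: 1/2 × 3/4 = 3/8.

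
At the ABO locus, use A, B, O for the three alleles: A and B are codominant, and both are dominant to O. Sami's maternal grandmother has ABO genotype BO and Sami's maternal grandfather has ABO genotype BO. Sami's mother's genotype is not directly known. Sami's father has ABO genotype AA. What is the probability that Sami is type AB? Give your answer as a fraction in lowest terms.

1/2

Sami's mother's ABO genotype from BO × BO: 1/4 BB, 1/2 BO, 1/4 OO.
Crossing each possibility with the father AA and summing P(type AB): 1/4·1 + 1/2·1/2 + 1/4·0 = 1/2.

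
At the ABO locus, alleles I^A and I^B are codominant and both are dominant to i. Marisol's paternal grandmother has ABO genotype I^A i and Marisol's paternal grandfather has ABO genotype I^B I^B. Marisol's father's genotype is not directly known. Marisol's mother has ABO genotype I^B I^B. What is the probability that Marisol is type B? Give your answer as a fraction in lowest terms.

Marisol's father's ABO genotype from I^A i × I^B I^B: 1/2 I^A I^B, 1/2 I^B i.
Crossing each possibility with the mother I^B I^B and summing P(type B): 1/2·1/2 + 1/2·1 = 3/4.

3/4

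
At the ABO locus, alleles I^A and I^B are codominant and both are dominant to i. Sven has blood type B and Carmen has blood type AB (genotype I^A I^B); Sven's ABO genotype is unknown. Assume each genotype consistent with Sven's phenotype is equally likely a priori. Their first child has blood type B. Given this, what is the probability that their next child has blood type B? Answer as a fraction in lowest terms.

Possible genotypes: Sven ∈ {I^B I^B, I^B i}; Carmen ∈ {I^A I^B}.
Weight each parental genotype pair by prior × P(type-B child):
  I^B I^B × I^A I^B: posterior weight 1/2; P(next child type B) = 1/2.
  I^B i × I^A I^B: posterior weight 1/2; P(next child type B) = 1/2.
Weighted sum = 1/2.

1/2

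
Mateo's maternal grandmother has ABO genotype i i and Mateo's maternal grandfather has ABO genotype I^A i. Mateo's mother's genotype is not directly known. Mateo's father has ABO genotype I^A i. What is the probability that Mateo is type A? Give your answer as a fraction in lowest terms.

5/8

Mateo's mother's ABO genotype from i i × I^A i: 1/2 I^A i, 1/2 i i.
Crossing each possibility with the father I^A i and summing P(type A): 1/2·3/4 + 1/2·1/2 = 5/8.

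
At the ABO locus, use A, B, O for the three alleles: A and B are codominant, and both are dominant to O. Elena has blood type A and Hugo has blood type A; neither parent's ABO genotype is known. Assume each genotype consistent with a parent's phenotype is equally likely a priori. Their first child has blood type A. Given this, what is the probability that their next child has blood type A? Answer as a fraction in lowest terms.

19/20

Possible genotypes: Elena ∈ {AA, AO}; Hugo ∈ {AA, AO}.
Weight each parental genotype pair by prior × P(type-A child):
  AA × AA: posterior weight 4/15; P(next child type A) = 1.
  AA × AO: posterior weight 4/15; P(next child type A) = 1.
  AO × AA: posterior weight 4/15; P(next child type A) = 1.
  AO × AO: posterior weight 1/5; P(next child type A) = 3/4.
Weighted sum = 19/20.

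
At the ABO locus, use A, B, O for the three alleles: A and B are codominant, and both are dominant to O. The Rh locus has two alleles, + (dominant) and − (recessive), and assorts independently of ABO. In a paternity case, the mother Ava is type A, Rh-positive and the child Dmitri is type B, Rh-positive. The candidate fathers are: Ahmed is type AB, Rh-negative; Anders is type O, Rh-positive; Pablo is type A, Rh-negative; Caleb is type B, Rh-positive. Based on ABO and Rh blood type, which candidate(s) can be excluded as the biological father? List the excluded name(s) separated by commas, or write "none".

Anders, Pablo

A candidate is excluded only if no genotype consistent with his phenotype could produce a type B, Rh-positive child with a type A, Rh-positive mother.
Anders (type O, Rh+): no genotype consistent with that phenotype can produce a type-B Rh+ child with a type-A mother.
Pablo (type A, Rh-): no genotype consistent with that phenotype can produce a type-B Rh+ child with a type-A mother.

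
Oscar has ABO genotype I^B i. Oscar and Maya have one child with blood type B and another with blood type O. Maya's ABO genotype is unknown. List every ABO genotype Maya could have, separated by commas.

For each candidate genotype of Maya, check whether crossing it with I^B i can produce every observed child phenotype.
  I^A I^A → possible child types {A, AB} ✗
  I^A I^B → possible child types {A, B, AB} ✗
  I^A i → possible child types {O, A, B, AB} ✓
  I^B I^B → possible child types {B} ✗
  I^B i → possible child types {O, B} ✓
  i i → possible child types {O, B} ✓

I^A i, I^B i, i i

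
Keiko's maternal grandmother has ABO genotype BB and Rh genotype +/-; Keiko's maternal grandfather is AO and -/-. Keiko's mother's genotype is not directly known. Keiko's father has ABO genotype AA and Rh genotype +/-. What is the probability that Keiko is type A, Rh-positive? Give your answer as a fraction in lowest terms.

Keiko's mother's ABO genotype from BB × AO: 1/2 AB, 1/2 BO.
Crossing each possibility with the father AA and summing P(type A): 1/2·1/2 + 1/2·1/2 = 1/2.
Similarly for Rh via the mother's Rh distribution: P(Rh+) = 5/8.
Independent loci: 1/2 × 5/8 = 5/16.

5/16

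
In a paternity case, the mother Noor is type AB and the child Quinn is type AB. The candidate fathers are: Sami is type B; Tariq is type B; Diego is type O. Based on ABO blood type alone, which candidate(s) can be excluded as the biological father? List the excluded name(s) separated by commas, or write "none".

Diego

A candidate is excluded only if no genotype consistent with his phenotype could produce a type AB child with a type AB mother.
Diego (type O): no genotype consistent with that phenotype can produce a type-AB child with a type-AB mother.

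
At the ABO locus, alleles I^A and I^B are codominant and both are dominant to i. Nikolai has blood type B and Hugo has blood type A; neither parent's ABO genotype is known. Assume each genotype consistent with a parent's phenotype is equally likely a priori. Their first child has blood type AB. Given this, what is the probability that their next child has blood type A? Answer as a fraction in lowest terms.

Possible genotypes: Nikolai ∈ {I^B I^B, I^B i}; Hugo ∈ {I^A I^A, I^A i}.
Weight each parental genotype pair by prior × P(type-AB child):
  I^B I^B × I^A I^A: posterior weight 4/9; P(next child type A) = 0.
  I^B I^B × I^A i: posterior weight 2/9; P(next child type A) = 0.
  I^B i × I^A I^A: posterior weight 2/9; P(next child type A) = 1/2.
  I^B i × I^A i: posterior weight 1/9; P(next child type A) = 1/4.
Weighted sum = 5/36.

5/36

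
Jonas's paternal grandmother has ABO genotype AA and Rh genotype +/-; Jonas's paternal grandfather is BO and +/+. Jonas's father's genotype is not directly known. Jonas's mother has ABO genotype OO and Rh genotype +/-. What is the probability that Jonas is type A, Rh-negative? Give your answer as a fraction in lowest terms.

Jonas's father's ABO genotype from AA × BO: 1/2 AB, 1/2 AO.
Crossing each possibility with the mother OO and summing P(type A): 1/2·1/2 + 1/2·1/2 = 1/2.
Similarly for Rh via the father's Rh distribution: P(Rh-) = 1/8.
Independent loci: 1/2 × 1/8 = 1/16.

1/16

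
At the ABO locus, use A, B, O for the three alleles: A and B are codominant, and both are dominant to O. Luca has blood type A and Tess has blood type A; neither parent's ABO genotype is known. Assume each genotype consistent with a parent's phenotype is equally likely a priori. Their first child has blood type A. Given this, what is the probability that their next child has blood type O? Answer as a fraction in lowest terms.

Possible genotypes: Luca ∈ {AA, AO}; Tess ∈ {AA, AO}.
Weight each parental genotype pair by prior × P(type-A child):
  AA × AA: posterior weight 4/15; P(next child type O) = 0.
  AA × AO: posterior weight 4/15; P(next child type O) = 0.
  AO × AA: posterior weight 4/15; P(next child type O) = 0.
  AO × AO: posterior weight 1/5; P(next child type O) = 1/4.
Weighted sum = 1/20.

1/20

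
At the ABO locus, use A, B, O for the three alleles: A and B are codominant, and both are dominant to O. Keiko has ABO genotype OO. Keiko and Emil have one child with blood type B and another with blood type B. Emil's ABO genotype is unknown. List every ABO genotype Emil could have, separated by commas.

AB, BB, BO

For each candidate genotype of Emil, check whether crossing it with OO can produce every observed child phenotype.
  AA → possible child types {A} ✗
  AB → possible child types {A, B} ✓
  AO → possible child types {O, A} ✗
  BB → possible child types {B} ✓
  BO → possible child types {O, B} ✓
  OO → possible child types {O} ✗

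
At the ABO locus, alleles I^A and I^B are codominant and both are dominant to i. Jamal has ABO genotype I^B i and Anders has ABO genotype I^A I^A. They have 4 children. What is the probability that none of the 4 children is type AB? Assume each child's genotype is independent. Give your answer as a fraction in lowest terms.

ABO cross I^B i × I^A I^A → 1/2 A, 1/2 AB.
So P(type AB) = 1/2 per child.
P(not type AB) = 1/2 for one child; (1/2)^4 = 1/16.

1/16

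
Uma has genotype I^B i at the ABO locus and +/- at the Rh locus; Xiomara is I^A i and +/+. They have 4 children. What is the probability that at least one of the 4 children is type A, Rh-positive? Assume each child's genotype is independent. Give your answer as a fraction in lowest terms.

ABO cross I^B i × I^A i → 1/4 O, 1/4 A, 1/4 B, 1/4 AB.
Rh cross +/- × +/+ → 1 Rh+; so P(type A, Rh-positive) = 1/4 × 1 = 1/4 per child.
P(none) = (3/4)^4 = 81/256; P(at least one) = 1 − 81/256 = 175/256.

175/256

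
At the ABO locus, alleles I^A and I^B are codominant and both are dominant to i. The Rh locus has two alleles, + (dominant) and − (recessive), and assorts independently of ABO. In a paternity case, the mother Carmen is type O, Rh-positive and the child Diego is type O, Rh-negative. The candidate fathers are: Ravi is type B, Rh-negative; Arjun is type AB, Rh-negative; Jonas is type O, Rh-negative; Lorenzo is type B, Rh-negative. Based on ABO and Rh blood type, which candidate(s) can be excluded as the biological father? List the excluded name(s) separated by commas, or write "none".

Arjun

A candidate is excluded only if no genotype consistent with his phenotype could produce a type O, Rh-negative child with a type O, Rh-positive mother.
Arjun (type AB, Rh-): no genotype consistent with that phenotype can produce a type-O Rh- child with a type-O mother.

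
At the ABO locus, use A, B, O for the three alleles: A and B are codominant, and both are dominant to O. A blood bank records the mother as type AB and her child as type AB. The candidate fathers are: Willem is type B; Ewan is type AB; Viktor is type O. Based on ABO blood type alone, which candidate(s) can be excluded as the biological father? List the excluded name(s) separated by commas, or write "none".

A candidate is excluded only if no genotype consistent with his phenotype could produce a type AB child with a type AB mother.
Viktor (type O): no genotype consistent with that phenotype can produce a type-AB child with a type-AB mother.

Viktor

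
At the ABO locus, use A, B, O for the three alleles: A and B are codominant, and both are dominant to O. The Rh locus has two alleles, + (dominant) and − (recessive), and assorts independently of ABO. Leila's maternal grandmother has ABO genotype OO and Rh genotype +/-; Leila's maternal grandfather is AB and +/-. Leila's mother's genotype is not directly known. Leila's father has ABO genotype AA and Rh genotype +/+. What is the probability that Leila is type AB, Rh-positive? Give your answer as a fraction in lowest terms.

Leila's mother's ABO genotype from OO × AB: 1/2 AO, 1/2 BO.
Crossing each possibility with the father AA and summing P(type AB): 1/2·0 + 1/2·1/2 = 1/4.
Similarly for Rh via the mother's Rh distribution: P(Rh+) = 1.
Independent loci: 1/4 × 1 = 1/4.

1/4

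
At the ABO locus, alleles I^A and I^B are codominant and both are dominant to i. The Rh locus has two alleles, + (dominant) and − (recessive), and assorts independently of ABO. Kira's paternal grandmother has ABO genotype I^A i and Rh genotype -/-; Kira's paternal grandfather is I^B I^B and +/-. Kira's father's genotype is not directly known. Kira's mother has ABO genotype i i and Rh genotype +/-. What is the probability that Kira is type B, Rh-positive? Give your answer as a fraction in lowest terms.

5/16

Kira's father's ABO genotype from I^A i × I^B I^B: 1/2 I^A I^B, 1/2 I^B i.
Crossing each possibility with the mother i i and summing P(type B): 1/2·1/2 + 1/2·1/2 = 1/2.
Similarly for Rh via the father's Rh distribution: P(Rh+) = 5/8.
Independent loci: 1/2 × 5/8 = 5/16.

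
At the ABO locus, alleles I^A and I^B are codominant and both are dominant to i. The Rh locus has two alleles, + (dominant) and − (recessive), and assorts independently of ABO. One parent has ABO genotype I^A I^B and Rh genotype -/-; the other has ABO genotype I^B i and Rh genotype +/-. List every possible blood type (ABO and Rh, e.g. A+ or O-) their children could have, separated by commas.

Gametes from I^A I^B × I^B i give offspring ABO genotypes I^A I^B, I^A i, I^B I^B, I^B i, i.e. phenotypes A, B, AB.
Rh cross -/- × +/- → phenotypes Rh+, Rh-.
Combining independently: A+, A-, B+, B-, AB+, AB-.

A+, A-, B+, B-, AB+, AB-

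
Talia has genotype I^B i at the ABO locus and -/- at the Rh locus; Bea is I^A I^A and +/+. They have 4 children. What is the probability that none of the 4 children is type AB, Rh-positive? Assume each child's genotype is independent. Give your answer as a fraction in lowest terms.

ABO cross I^B i × I^A I^A → 1/2 A, 1/2 AB.
Rh cross -/- × +/+ → 1 Rh+; so P(type AB, Rh-positive) = 1/2 × 1 = 1/2 per child.
P(not type AB, Rh-positive) = 1/2 for one child; (1/2)^4 = 1/16.

1/16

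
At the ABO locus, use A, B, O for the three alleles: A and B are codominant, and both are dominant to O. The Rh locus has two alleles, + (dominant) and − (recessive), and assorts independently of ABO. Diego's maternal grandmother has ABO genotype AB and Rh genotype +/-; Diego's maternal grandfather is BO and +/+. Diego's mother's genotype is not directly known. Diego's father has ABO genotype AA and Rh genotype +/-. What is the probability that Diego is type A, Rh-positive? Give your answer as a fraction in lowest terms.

Diego's mother's ABO genotype from AB × BO: 1/4 AB, 1/4 AO, 1/4 BB, 1/4 BO.
Crossing each possibility with the father AA and summing P(type A): 1/4·1/2 + 1/4·1 + 1/4·0 + 1/4·1/2 = 1/2.
Similarly for Rh via the mother's Rh distribution: P(Rh+) = 7/8.
Independent loci: 1/2 × 7/8 = 7/16.

7/16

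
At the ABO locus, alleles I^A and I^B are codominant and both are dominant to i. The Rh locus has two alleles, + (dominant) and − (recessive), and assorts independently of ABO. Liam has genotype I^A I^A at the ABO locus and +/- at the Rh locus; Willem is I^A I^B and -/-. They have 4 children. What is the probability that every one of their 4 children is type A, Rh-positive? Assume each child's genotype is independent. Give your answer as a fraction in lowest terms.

1/256

ABO cross I^A I^A × I^A I^B → 1/2 A, 1/2 AB.
Rh cross +/- × -/- → 1/2 Rh+, 1/2 Rh-; so P(type A, Rh-positive) = 1/2 × 1/2 = 1/4 per child.
All 4 independent: (1/4)^4 = 1/256.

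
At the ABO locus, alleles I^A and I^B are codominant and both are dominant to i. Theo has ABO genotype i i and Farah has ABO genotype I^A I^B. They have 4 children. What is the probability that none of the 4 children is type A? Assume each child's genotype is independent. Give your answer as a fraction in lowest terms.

1/16

ABO cross i i × I^A I^B → 1/2 A, 1/2 B.
So P(type A) = 1/2 per child.
P(not type A) = 1/2 for one child; (1/2)^4 = 1/16.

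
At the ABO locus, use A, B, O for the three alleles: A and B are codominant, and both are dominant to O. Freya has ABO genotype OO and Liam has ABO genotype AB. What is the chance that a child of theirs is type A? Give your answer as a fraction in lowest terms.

1/2

ABO cross OO × AB → offspring phenotypes: 1/2 A, 1/2 B.
So P(type A) = 1/2.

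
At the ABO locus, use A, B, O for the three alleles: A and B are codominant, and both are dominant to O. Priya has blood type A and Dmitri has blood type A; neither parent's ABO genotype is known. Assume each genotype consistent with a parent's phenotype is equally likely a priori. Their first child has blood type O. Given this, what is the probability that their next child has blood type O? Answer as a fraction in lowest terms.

1/4

Possible genotypes: Priya ∈ {AA, AO}; Dmitri ∈ {AA, AO}.
Weight each parental genotype pair by prior × P(type-O child):
  AO × AO: posterior weight 1; P(next child type O) = 1/4.
Weighted sum = 1/4.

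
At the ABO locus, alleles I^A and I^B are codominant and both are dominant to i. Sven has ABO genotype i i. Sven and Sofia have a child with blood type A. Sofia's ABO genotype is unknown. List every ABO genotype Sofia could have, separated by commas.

For each candidate genotype of Sofia, check whether crossing it with i i can produce every observed child phenotype.
  I^A I^A → possible child types {A} ✓
  I^A I^B → possible child types {A, B} ✓
  I^A i → possible child types {O, A} ✓
  I^B I^B → possible child types {B} ✗
  I^B i → possible child types {O, B} ✗
  i i → possible child types {O} ✗

I^A I^A, I^A I^B, I^A i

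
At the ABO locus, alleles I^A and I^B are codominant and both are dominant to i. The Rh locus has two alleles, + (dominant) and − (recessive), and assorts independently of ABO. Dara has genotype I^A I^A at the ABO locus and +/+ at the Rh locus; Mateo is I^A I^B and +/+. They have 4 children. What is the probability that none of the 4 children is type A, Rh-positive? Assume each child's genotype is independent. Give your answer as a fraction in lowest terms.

ABO cross I^A I^A × I^A I^B → 1/2 A, 1/2 AB.
Rh cross +/+ × +/+ → 1 Rh+; so P(type A, Rh-positive) = 1/2 × 1 = 1/2 per child.
P(not type A, Rh-positive) = 1/2 for one child; (1/2)^4 = 1/16.

1/16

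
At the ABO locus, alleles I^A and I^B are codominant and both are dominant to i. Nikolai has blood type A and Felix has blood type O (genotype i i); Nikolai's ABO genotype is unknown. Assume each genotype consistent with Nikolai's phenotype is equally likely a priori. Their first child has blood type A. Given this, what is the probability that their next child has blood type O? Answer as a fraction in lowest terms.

Possible genotypes: Nikolai ∈ {I^A I^A, I^A i}; Felix ∈ {i i}.
Weight each parental genotype pair by prior × P(type-A child):
  I^A I^A × i i: posterior weight 2/3; P(next child type O) = 0.
  I^A i × i i: posterior weight 1/3; P(next child type O) = 1/2.
Weighted sum = 1/6.

1/6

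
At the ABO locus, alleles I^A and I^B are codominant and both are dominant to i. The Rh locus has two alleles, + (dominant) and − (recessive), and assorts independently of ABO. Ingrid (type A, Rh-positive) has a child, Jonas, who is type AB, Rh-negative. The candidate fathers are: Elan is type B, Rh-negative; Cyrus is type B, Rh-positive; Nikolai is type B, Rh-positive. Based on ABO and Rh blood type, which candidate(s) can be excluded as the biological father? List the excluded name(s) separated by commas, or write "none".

A candidate is excluded only if no genotype consistent with his phenotype could produce a type AB, Rh-negative child with a type A, Rh-positive mother.
Every candidate has at least one consistent genotype combination, so none can be excluded.

none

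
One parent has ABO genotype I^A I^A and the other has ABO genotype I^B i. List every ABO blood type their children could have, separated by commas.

Gametes from I^A I^A × I^B i give offspring ABO genotypes I^A I^B, I^A i, i.e. phenotypes A, AB.

A, AB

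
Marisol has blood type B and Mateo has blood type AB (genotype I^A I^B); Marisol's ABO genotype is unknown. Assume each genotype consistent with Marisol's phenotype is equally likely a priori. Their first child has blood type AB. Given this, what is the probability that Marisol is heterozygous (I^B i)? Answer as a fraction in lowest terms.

1/3

Possible genotypes: Marisol ∈ {I^B I^B, I^B i}; Mateo ∈ {I^A I^B}.
Weight each parental genotype pair by prior × P(type-AB child):
  I^B I^B × I^A I^B: posterior weight 2/3.
  I^B i × I^A I^B: posterior weight 1/3.
Sum the posterior weight over pairs where Marisol is I^B i: 1/3.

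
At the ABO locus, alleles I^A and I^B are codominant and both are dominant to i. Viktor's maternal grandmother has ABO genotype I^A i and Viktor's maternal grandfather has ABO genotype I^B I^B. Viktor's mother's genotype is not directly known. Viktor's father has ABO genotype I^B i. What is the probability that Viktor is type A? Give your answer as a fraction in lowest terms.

1/8

Viktor's mother's ABO genotype from I^A i × I^B I^B: 1/2 I^A I^B, 1/2 I^B i.
Crossing each possibility with the father I^B i and summing P(type A): 1/2·1/4 + 1/2·0 = 1/8.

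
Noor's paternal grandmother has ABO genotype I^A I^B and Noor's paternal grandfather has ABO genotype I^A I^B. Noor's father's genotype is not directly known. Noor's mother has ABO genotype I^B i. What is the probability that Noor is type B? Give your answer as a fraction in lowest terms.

Noor's father's ABO genotype from I^A I^B × I^A I^B: 1/4 I^A I^A, 1/2 I^A I^B, 1/4 I^B I^B.
Crossing each possibility with the mother I^B i and summing P(type B): 1/4·0 + 1/2·1/2 + 1/4·1 = 1/2.

1/2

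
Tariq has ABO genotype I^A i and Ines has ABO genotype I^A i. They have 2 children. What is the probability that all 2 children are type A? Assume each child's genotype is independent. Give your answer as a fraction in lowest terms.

ABO cross I^A i × I^A i → 1/4 O, 3/4 A.
So P(type A) = 3/4 per child.
All 2 independent: (3/4)^2 = 9/16.

9/16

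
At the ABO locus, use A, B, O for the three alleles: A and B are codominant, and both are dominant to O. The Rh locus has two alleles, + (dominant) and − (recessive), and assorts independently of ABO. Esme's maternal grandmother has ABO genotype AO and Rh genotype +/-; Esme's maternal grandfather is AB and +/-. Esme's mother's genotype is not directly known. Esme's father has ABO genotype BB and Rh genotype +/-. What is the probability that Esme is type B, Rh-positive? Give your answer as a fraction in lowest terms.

Esme's mother's ABO genotype from AO × AB: 1/4 AA, 1/4 AB, 1/4 AO, 1/4 BO.
Crossing each possibility with the father BB and summing P(type B): 1/4·0 + 1/4·1/2 + 1/4·1/2 + 1/4·1 = 1/2.
Similarly for Rh via the mother's Rh distribution: P(Rh+) = 3/4.
Independent loci: 1/2 × 3/4 = 3/8.

3/8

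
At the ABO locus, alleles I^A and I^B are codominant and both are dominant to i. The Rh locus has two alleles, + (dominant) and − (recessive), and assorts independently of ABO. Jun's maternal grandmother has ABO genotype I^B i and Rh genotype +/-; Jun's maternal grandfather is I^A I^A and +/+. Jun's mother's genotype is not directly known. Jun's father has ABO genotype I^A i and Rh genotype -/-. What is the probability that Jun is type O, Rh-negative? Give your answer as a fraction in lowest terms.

1/32

Jun's mother's ABO genotype from I^B i × I^A I^A: 1/2 I^A I^B, 1/2 I^A i.
Crossing each possibility with the father I^A i and summing P(type O): 1/2·0 + 1/2·1/4 = 1/8.
Similarly for Rh via the mother's Rh distribution: P(Rh-) = 1/4.
Independent loci: 1/8 × 1/4 = 1/32.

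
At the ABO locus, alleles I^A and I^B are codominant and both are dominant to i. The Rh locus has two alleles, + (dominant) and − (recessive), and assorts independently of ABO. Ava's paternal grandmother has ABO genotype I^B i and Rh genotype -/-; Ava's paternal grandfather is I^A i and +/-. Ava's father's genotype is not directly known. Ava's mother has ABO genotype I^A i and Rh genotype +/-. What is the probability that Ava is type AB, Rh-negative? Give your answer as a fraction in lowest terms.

Ava's father's ABO genotype from I^B i × I^A i: 1/4 I^A I^B, 1/4 I^A i, 1/4 I^B i, 1/4 i i.
Crossing each possibility with the mother I^A i and summing P(type AB): 1/4·1/4 + 1/4·0 + 1/4·1/4 + 1/4·0 = 1/8.
Similarly for Rh via the father's Rh distribution: P(Rh-) = 3/8.
Independent loci: 1/8 × 3/8 = 3/64.

3/64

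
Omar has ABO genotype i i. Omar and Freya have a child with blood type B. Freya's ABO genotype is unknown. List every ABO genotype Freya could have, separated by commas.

For each candidate genotype of Freya, check whether crossing it with i i can produce every observed child phenotype.
  I^A I^A → possible child types {A} ✗
  I^A I^B → possible child types {A, B} ✓
  I^A i → possible child types {O, A} ✗
  I^B I^B → possible child types {B} ✓
  I^B i → possible child types {O, B} ✓
  i i → possible child types {O} ✗

I^A I^B, I^B I^B, I^B i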